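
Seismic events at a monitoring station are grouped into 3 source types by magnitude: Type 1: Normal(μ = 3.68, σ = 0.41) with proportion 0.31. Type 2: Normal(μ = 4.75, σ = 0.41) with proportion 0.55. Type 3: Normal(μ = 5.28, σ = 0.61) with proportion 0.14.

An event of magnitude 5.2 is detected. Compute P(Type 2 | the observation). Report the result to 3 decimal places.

The responsibility of component k is π_k f_k(x) divided by Σ_j π_j f_j(x).
Component likelihoods at x = 5.2:
  L_1 = 0.00100835
  L_2 = 0.532773
  L_3 = 0.648404
Prior × likelihood for each component:
  π_1·L_1 = 0.31 × 0.00100835 = 0.000312588
  π_2·L_2 = 0.55 × 0.532773 = 0.293025
  π_3·L_3 = 0.14 × 0.648404 = 0.0907765
Denominator: 0.000312588 + 0.293025 + 0.0907765 = 0.384114
P(Type 2 | x) = 0.293025 / 0.384114 ≈ 0.763

0.763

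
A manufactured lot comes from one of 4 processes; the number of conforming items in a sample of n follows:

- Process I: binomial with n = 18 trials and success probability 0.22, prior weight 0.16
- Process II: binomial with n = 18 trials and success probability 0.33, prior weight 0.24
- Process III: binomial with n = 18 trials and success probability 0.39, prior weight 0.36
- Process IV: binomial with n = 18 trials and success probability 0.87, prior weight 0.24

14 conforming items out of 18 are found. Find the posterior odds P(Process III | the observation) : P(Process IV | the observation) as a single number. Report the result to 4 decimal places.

0.0096

The posterior odds equal the prior odds times the likelihood ratio: (w_i/w_j)·(f_i(x)/f_j(x)).
Evaluate each component's likelihood at the observed value:
  p_I = 7.04721e-07
  p_II = 0.000111999
  p_III = 0.000797894
  p_IV = 0.124384
Odds = (0.36/0.24) × (0.000797894/0.124384) = 1.5 × 0.00641477 ≈ 0.0096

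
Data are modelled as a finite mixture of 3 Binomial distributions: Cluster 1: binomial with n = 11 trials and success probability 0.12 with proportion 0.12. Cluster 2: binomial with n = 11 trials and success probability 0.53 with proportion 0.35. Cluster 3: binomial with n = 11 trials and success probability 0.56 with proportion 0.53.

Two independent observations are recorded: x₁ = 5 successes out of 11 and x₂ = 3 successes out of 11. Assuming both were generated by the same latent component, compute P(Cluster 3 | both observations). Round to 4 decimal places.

Apply Bayes' rule: the posterior for each component is proportional to its prior times its likelihood at x.
Since both observations come from the same component, the likelihood for component k is f_k(x₁)·f_k(x₂).
  p_1 = [C(11,5)·0.12^5·0.88^6 = 462·2.48832e-05·0.464404 = 0.00533881] × [0.102539] = 0.000547436
  p_2 = [C(11,5)·0.53^5·0.47^6 = 462·0.0418195·0.0107792 = 0.208261] × [0.0584917] = 0.0121816
  p_3 = [C(11,5)·0.56^5·0.44^6 = 462·0.0550732·0.00725631 = 0.184628] × [0.040707] = 0.00751567
Multiply by the mixture weights:
  P(Z=1)·p_1 = 0.12 × 0.000547436 = 6.56923e-05
  P(Z=2)·p_2 = 0.35 × 0.0121816 = 0.00426355
  P(Z=3)·p_3 = 0.53 × 0.00751567 = 0.0039833
Denominator: 6.56923e-05 + 0.00426355 + 0.0039833 = 0.00831254
Responsibility of Cluster 3: 0.0039833 / 0.00831254 ≈ 0.4792

0.4792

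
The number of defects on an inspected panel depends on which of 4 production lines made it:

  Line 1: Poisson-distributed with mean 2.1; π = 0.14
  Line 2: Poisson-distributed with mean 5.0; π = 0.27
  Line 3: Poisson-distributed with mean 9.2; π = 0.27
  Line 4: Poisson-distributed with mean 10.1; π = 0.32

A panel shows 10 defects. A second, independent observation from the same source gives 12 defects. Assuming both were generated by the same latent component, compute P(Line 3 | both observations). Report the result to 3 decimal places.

The responsibility of component k is π_k f_k(x) divided by Σ_j π_j f_j(x).
Since both observations come from the same component, the likelihood for component k is f_k(x₁)·f_k(x₂).
  f_1 = [5.62874e-05] × [1.88051e-06] = 1.05849e-10
  f_2 = [0.0181328] × [0.00343424] = 6.22724e-05
  f_3 = [0.12095] × [0.0775546] = 0.00938024
  f_4 = [0.125048] × [0.0966374] = 0.0120843
Weight by the priors:
  π_1·f_1 = 0.14 × 1.05849e-10 = 1.48189e-11
  π_2·f_2 = 0.27 × 6.22724e-05 = 1.68135e-05
  π_3·f_3 = 0.27 × 0.00938024 = 0.00253266
  π_4·f_4 = 0.32 × 0.0120843 = 0.00386698
Marginal: 1.48189e-11 + 1.68135e-05 + 0.00253266 + 0.00386698 = 0.00641645
P(Line 3 | x₁,x₂) ≈ 0.395

0.395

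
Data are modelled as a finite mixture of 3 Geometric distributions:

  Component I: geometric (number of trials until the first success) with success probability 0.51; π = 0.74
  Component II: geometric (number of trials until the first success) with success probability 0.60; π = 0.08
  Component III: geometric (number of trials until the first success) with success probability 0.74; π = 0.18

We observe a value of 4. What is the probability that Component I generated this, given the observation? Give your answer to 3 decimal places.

0.891

By Bayes' theorem, P(k | x) = w_k f_k(x) / Σ_j w_j f_j(x).
Geometric probabilities:
  p_I = 0.060001
  p_II = 0.0384
  p_III = 0.0130062
Weight by the priors:
  w_I·p_I = 0.74 × 0.060001 = 0.0444007
  w_II·p_II = 0.08 × 0.0384 = 0.003072
  w_III·p_III = 0.18 × 0.0130062 = 0.00234112
Denominator: 0.0444007 + 0.003072 + 0.00234112 = 0.0498139
So the posterior for Component I is 0.0444007 / 0.0498139 ≈ 0.891.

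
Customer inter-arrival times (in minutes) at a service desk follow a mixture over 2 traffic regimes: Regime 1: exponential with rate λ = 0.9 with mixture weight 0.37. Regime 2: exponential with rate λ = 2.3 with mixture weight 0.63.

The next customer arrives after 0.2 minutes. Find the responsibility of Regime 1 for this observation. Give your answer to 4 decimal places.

0.2332

Apply Bayes' rule: the posterior for each component is proportional to its prior times its likelihood at x.
Evaluate each component's likelihood at the observed value:
  f_1 = 0.751743
  f_2 = 1.45195
Weight by the priors:
  w_1·f_1 = 0.37 × 0.751743 = 0.278145
  w_2·f_2 = 0.63 × 1.45195 = 0.91473
Denominator: 0.278145 + 0.91473 = 1.19287
So the posterior for Regime 1 is 0.278145 / 1.19287 ≈ 0.2332.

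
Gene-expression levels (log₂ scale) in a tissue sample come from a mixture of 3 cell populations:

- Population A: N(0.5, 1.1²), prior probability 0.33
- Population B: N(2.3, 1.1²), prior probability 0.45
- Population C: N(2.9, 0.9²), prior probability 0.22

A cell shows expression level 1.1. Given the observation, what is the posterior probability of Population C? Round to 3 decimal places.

The responsibility of component k is π_k f_k(x) divided by Σ_j π_j f_j(x).
Normal densities:
  L_A = (1/(1.1·√(2π)))·exp(−(1.1−0.5)²/(2·1.1²)) = 0.362675·exp(-0.14876) = 0.312544
  L_B = (1/(1.1·√(2π)))·exp(−(1.1−2.3)²/(2·1.1²)) = 0.362675·exp(-0.59504) = 0.20003
  L_C = (1/(0.9·√(2π)))·exp(−(1.1−2.9)²/(2·0.9²)) = 0.443269·exp(-2.00000) = 0.05999
Unnormalised posteriors:
  π_A·L_A = 0.33 × 0.312544 = 0.10314
  π_B·L_B = 0.45 × 0.20003 = 0.0900133
  π_C·L_C = 0.22 × 0.05999 = 0.0131978
Denominator: 0.10314 + 0.0900133 + 0.0131978 = 0.206351
So the posterior for Population C is 0.0131978 / 0.206351 ≈ 0.064.

0.064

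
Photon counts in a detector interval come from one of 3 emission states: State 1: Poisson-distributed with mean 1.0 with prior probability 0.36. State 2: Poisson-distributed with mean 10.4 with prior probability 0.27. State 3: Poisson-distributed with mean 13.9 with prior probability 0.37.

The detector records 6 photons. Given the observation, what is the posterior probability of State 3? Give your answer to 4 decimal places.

Apply Bayes' rule: the posterior for each component is proportional to its prior times its likelihood at x.
Component likelihoods at x = 6 photons:
  f_1 = 0.000510944
  f_2 = 0.0534817
  f_3 = 0.00920583
Multiply by the mixture weights:
  P(Z=1)·f_1 = 0.36 × 0.000510944 = 0.00018394
  P(Z=2)·f_2 = 0.27 × 0.0534817 = 0.01444
  P(Z=3)·f_3 = 0.37 × 0.00920583 = 0.00340616
Sum: 0.00018394 + 0.01444 + 0.00340616 = 0.0180301
Responsibility of State 3: 0.00340616 / 0.0180301 ≈ 0.1889

0.1889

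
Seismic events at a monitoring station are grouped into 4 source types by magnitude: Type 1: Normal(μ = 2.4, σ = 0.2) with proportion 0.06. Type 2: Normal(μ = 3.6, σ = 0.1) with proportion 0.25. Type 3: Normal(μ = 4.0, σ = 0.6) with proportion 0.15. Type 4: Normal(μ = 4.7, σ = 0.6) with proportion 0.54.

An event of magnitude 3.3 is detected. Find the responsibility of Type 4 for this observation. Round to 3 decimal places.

0.277

P(component k | x) = π_k·f_k(x) / marginal(x), where marginal(x) = Σ_j π_j·f_j(x).
Evaluate each component's likelihood at the observed value:
  p_1 = 7.99187e-05
  p_2 = 0.0443185
  p_3 = 0.336664
  p_4 = 0.0437031
Prior × likelihood for each component:
  π_1·p_1 = 0.06 × 7.99187e-05 = 4.79512e-06
  π_2·p_2 = 0.25 × 0.0443185 = 0.0110796
  π_3·p_3 = 0.15 × 0.336664 = 0.0504997
  π_4·p_4 = 0.54 × 0.0437031 = 0.0235997
Denominator: 4.79512e-06 + 0.0110796 + 0.0504997 + 0.0235997 = 0.0851838
P(Type 4 | data) = 0.0235997 / 0.0851838 ≈ 0.277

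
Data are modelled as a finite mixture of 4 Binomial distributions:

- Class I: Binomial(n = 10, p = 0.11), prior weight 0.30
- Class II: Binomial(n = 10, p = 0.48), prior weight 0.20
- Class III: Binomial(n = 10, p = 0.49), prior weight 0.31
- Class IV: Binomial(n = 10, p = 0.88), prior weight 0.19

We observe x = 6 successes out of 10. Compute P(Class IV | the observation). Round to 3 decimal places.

0.038

The responsibility of component k is π_k f_k(x) divided by Σ_j π_j f_j(x).
Evaluate each component's likelihood at the observed value:
  f_I = C(10,6)·0.11^6·0.89^4 = 210·1.77156e-06·0.627422 = 0.000233419
  f_II = C(10,6)·0.48^6·0.52^4 = 210·0.0122306·0.0731162 = 0.187793
  f_III = C(10,6)·0.49^6·0.51^4 = 210·0.0138413·0.067652 = 0.196642
  f_IV = C(10,6)·0.88^6·0.12^4 = 210·0.464404·0.00020736 = 0.0202228
Prior × likelihood for each component:
  π_I·f_I = 0.30 × 0.000233419 = 7.00256e-05
  π_II·f_II = 0.20 × 0.187793 = 0.0375587
  π_III·f_III = 0.31 × 0.196642 = 0.060959
  π_IV·f_IV = 0.19 × 0.0202228 = 0.00384232
Marginal: 7.00256e-05 + 0.0375587 + 0.060959 + 0.00384232 = 0.10243
P(Class IV | 6 successes out of 10) ≈ 0.038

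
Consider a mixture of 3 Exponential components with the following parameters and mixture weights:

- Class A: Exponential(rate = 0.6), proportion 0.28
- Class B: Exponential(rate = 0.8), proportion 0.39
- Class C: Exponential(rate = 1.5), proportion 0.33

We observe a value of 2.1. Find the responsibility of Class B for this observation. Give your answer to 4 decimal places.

P(component k | x) = π_k·f_k(x) / marginal(x), where marginal(x) = Σ_j π_j·f_j(x).
Exponential densities:
  f_A = 0.170192
  f_B = 0.149099
  f_C = 0.0642782
Weight by the priors:
  π_A·f_A = 0.28 × 0.170192 = 0.0476539
  π_B·f_B = 0.39 × 0.149099 = 0.0581487
  π_C·f_C = 0.33 × 0.0642782 = 0.0212118
Normaliser: 0.0476539 + 0.0581487 + 0.0212118 = 0.127014
Responsibility of Class B: 0.0581487 / 0.127014 ≈ 0.4578

0.4578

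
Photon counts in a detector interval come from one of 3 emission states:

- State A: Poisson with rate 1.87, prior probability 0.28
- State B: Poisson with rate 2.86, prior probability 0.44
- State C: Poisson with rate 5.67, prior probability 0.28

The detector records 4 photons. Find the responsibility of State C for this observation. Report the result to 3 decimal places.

0.311

By Bayes' theorem, P(k | x) = π_k f_k(x) / Σ_j π_j f_j(x).
Component likelihoods at x = 4 photons:
  f_A = 0.078528
  f_B = 0.159651
  f_C = 0.148481
Weight by the priors:
  π_A·f_A = 0.28 × 0.078528 = 0.0219878
  π_B·f_B = 0.44 × 0.159651 = 0.0702463
  π_C·f_C = 0.28 × 0.148481 = 0.0415747
Evidence: 0.0219878 + 0.0702463 + 0.0415747 = 0.133809
Responsibility of State C: 0.0415747 / 0.133809 ≈ 0.311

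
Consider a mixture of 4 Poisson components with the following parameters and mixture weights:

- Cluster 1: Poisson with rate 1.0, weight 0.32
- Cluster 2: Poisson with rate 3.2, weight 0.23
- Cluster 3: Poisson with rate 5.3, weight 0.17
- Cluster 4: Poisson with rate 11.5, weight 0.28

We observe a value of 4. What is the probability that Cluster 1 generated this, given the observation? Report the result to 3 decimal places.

0.065

Apply Bayes' rule: the posterior for each component is proportional to its prior times its likelihood at x.
Component likelihoods at x = 4:
  p_1 = 0.0153283
  p_2 = 0.178093
  p_3 = 0.164109
  p_4 = 0.00738233
Prior × likelihood for each component:
  π_1·p_1 = 0.32 × 0.0153283 = 0.00490506
  π_2·p_2 = 0.23 × 0.178093 = 0.0409613
  π_3·p_3 = 0.17 × 0.164109 = 0.0278985
  π_4·p_4 = 0.28 × 0.00738233 = 0.00206705
Evidence: 0.00490506 + 0.0409613 + 0.0278985 + 0.00206705 = 0.0758319
Responsibility of Cluster 1: 0.00490506 / 0.0758319 ≈ 0.065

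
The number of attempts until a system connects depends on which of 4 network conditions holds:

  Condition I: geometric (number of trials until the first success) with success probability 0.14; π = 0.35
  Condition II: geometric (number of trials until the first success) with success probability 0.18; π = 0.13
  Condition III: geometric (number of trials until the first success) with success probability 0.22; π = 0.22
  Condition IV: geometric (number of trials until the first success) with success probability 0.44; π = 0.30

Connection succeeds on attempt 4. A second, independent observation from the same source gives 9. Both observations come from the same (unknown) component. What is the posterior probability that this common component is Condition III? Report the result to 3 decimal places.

0.269

Posterior ∝ prior × likelihood, so P(k | x) ∝ π_k f_k(x); normalise over all components.
Since both observations come from the same component, the likelihood for component k is f_k(x₁)·f_k(x₂).
  f_I = [0.0890478] × [0.0418905] = 0.00373026
  f_II = [0.0992462] × [0.0367945] = 0.00365172
  f_III = [0.104401] × [0.0301425] = 0.00314692
  f_IV = [0.077271] × [0.00425556] = 0.000328832
Unnormalised posteriors:
  π_I·f_I = 0.35 × 0.00373026 = 0.00130559
  π_II·f_II = 0.13 × 0.00365172 = 0.000474724
  π_III·f_III = 0.22 × 0.00314692 = 0.000692323
  π_IV·f_IV = 0.30 × 0.000328832 = 9.86495e-05
Denominator: 0.00130559 + 0.000474724 + 0.000692323 + 9.86495e-05 = 0.00257129
P(Condition III | data) ≈ 0.269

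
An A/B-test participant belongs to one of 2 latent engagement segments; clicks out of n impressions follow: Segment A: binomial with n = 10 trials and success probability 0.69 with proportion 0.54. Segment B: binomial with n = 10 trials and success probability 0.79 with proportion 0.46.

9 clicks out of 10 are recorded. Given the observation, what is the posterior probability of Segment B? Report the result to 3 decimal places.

Posterior ∝ prior × likelihood, so P(k | x) ∝ w_k f_k(x); normalise over all components.
Evaluate each component's likelihood at the observed value:
  f_A = C(10,9)·0.69^9·0.31^1 = 10·0.0354521·0.31 = 0.109901
  f_B = C(10,9)·0.79^9·0.21^1 = 10·0.119852·0.21 = 0.251688
Multiply by the mixture weights:
  w_A·f_A = 0.54 × 0.109901 = 0.0593468
  w_B·f_B = 0.46 × 0.251688 = 0.115777
Marginal: 0.0593468 + 0.115777 = 0.175123
So the posterior for Segment B is 0.115777 / 0.175123 ≈ 0.661.

0.661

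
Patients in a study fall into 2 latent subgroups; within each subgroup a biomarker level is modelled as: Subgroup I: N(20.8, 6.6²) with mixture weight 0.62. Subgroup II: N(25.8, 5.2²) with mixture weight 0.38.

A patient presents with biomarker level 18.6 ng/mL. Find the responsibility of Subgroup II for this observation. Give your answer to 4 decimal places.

Posterior ∝ prior × likelihood, so P(k | x) ∝ π_k f_k(x); normalise over all components.
Normal densities:
  L_I = (1/(6.6·√(2π)))·exp(−(18.6−20.8)²/(2·6.6²)) = 0.060446·exp(-0.05556) = 0.0571793
  L_II = (1/(5.2·√(2π)))·exp(−(18.6−25.8)²/(2·5.2²)) = 0.076720·exp(-0.95858) = 0.0294172
Prior × likelihood for each component:
  π_I·L_I = 0.62 × 0.0571793 = 0.0354512
  π_II·L_II = 0.38 × 0.0294172 = 0.0111785
Marginal: 0.0354512 + 0.0111785 = 0.0466297
P(Subgroup II | data) = 0.0111785 / 0.0466297 ≈ 0.2397

0.2397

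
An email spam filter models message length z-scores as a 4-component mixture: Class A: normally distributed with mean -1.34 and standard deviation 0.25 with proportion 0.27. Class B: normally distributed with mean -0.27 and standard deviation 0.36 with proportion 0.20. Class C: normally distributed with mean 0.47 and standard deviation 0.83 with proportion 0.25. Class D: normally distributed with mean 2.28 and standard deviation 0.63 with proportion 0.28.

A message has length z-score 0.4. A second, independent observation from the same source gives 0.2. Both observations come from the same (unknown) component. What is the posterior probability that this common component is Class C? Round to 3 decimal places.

0.746

By Bayes' theorem, P(k | x) = π_k f_k(x) / Σ_j π_j f_j(x).
Since both observations come from the same component, the likelihood for component k is f_k(x₁)·f_k(x₂).
  p_A = [4.8307e-11] × [9.1873e-09] = 4.43811e-19
  p_B = [0.196095] × [0.472591] = 0.0926729
  p_C = [0.478947] × [0.455883] = 0.218344
  p_D = [0.00737684] × [0.00271995] = 2.00646e-05
Unnormalised posteriors:
  π_A·p_A = 0.27 × 4.43811e-19 = 1.19829e-19
  π_B·p_B = 0.20 × 0.0926729 = 0.0185346
  π_C·p_C = 0.25 × 0.218344 = 0.0545859
  π_D·p_D = 0.28 × 2.00646e-05 = 5.61809e-06
Denominator: 1.19829e-19 + 0.0185346 + 0.0545859 + 5.61809e-06 = 0.0731261
P(Class C | x₁,x₂) = 0.0545859 / 0.0731261 ≈ 0.746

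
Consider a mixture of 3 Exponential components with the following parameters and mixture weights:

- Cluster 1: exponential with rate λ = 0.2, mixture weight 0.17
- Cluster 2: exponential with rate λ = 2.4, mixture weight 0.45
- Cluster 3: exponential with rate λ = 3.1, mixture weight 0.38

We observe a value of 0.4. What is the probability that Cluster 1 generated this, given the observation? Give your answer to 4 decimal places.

The responsibility of component k is P(Z=k) f_k(x) divided by Σ_j P(Z=j) f_j(x).
Component likelihoods at x = 0.4:
  f_1 = 0.2·e^(−0.2·0.4) = 0.2·e^(−0.0800) = 0.184623
  f_2 = 2.4·e^(−2.4·0.4) = 2.4·e^(−0.9600) = 0.918943
  f_3 = 3.1·e^(−3.1·0.4) = 3.1·e^(−1.2400) = 0.897091
Unnormalised posteriors:
  P(Z=1)·f_1 = 0.17 × 0.184623 = 0.031386
  P(Z=2)·f_2 = 0.45 × 0.918943 = 0.413524
  P(Z=3)·f_3 = 0.38 × 0.897091 = 0.340895
Sum: 0.031386 + 0.413524 + 0.340895 = 0.785805
P(Cluster 1 | x) = 0.031386 / 0.785805 ≈ 0.0399

0.0399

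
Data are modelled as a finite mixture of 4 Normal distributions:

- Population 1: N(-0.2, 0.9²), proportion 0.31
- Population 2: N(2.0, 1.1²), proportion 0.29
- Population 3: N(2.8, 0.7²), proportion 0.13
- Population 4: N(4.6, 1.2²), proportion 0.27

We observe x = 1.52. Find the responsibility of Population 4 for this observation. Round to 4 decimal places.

0.0247

The responsibility of component k is P(Z=k) f_k(x) divided by Σ_j P(Z=j) f_j(x).
Component likelihoods at x = 1.52:
  f_1 = 0.0713791
  f_2 = 0.329739
  f_3 = 0.107088
  f_4 = 0.012337
Unnormalised posteriors:
  P(Z=1)·f_1 = 0.31 × 0.0713791 = 0.0221275
  P(Z=2)·f_2 = 0.29 × 0.329739 = 0.0956242
  P(Z=3)·f_3 = 0.13 × 0.107088 = 0.0139215
  P(Z=4)·f_4 = 0.27 × 0.012337 = 0.003331
Denominator: 0.0221275 + 0.0956242 + 0.0139215 + 0.003331 = 0.135004
P(Population 4 | the observation) ≈ 0.0247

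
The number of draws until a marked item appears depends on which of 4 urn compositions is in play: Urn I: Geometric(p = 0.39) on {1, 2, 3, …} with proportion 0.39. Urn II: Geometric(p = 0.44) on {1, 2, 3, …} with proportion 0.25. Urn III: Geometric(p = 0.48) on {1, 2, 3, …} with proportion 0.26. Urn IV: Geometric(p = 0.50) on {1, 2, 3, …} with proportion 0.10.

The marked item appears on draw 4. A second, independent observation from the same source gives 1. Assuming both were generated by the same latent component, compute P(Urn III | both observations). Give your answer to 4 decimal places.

0.2513

The responsibility of component k is π_k f_k(x) divided by Σ_j π_j f_j(x).
Since both observations come from the same component, the likelihood for component k is f_k(x₁)·f_k(x₂).
  f_I = [0.0885226] × [0.39] = 0.0345238
  f_II = [0.077271] × [0.44] = 0.0339993
  f_III = [0.0674918] × [0.48] = 0.0323961
  f_IV = [0.0625] × [0.5] = 0.03125
Weight by the priors:
  π_I·f_I = 0.39 × 0.0345238 = 0.0134643
  π_II·f_II = 0.25 × 0.0339993 = 0.00849981
  π_III·f_III = 0.26 × 0.0323961 = 0.00842298
  π_IV·f_IV = 0.10 × 0.03125 = 0.003125
Evidence: 0.0134643 + 0.00849981 + 0.00842298 + 0.003125 = 0.0335121
Responsibility of Urn III: 0.00842298 / 0.0335121 ≈ 0.2513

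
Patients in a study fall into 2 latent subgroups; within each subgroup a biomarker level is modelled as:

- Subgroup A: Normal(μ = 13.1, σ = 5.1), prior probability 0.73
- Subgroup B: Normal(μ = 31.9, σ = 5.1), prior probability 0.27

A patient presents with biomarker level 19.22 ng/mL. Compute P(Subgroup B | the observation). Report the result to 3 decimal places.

Apply Bayes' rule: the posterior for each component is proportional to its prior times its likelihood at x.
Evaluate each component's likelihood at the observed value:
  p_A = (1/(5.1·√(2π)))·exp(−(19.22−13.1)²/(2·5.1²)) = 0.078224·exp(-0.72000) = 0.0380757
  p_B = (1/(5.1·√(2π)))·exp(−(19.22−31.9)²/(2·5.1²)) = 0.078224·exp(-3.09078) = 0.00355657
Weight by the priors:
  P(Z=A)·p_A = 0.73 × 0.0380757 = 0.0277953
  P(Z=B)·p_B = 0.27 × 0.00355657 = 0.000960273
Normaliser: 0.0277953 + 0.000960273 = 0.0287555
So the posterior for Subgroup B is 0.000960273 / 0.0287555 ≈ 0.033.

0.033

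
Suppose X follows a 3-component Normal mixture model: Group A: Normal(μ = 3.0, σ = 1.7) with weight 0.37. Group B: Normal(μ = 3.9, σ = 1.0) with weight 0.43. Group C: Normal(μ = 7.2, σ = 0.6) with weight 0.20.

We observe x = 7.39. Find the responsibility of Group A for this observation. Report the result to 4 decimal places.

0.0238

P(component k | x) = P(Z=k)·f_k(x) / marginal(x), where marginal(x) = Σ_j P(Z=j)·f_j(x).
Component likelihoods at x = 7.39:
  f_A = (1/(1.7·√(2π)))·exp(−(7.39−3.0)²/(2·1.7²)) = 0.234672·exp(-3.33427) = 0.00836382
  f_B = (1/(1.0·√(2π)))·exp(−(7.39−3.9)²/(2·1.0²)) = 0.398942·exp(-6.09005) = 0.000903722
  f_C = (1/(0.6·√(2π)))·exp(−(7.39−7.2)²/(2·0.6²)) = 0.664904·exp(-0.05014) = 0.632388
Prior × likelihood for each component:
  P(Z=A)·f_A = 0.37 × 0.00836382 = 0.00309461
  P(Z=B)·f_B = 0.43 × 0.000903722 = 0.000388601
  P(Z=C)·f_C = 0.20 × 0.632388 = 0.126478
Normaliser: 0.00309461 + 0.000388601 + 0.126478 = 0.129961
So the posterior for Group A is 0.00309461 / 0.129961 ≈ 0.0238.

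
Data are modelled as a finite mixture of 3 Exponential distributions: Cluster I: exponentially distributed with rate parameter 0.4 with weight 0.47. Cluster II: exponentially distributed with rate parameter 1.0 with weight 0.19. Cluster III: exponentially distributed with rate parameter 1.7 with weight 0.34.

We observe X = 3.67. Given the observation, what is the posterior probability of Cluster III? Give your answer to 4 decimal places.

0.0229

P(component k | x) = P(Z=k)·f_k(x) / marginal(x), where marginal(x) = Σ_j P(Z=j)·f_j(x).
Component likelihoods at x = 3.67:
  L_I = 0.0921543
  L_II = 0.0254765
  L_III = 0.00331807
Prior × likelihood for each component:
  P(Z=I)·L_I = 0.47 × 0.0921543 = 0.0433125
  P(Z=II)·L_II = 0.19 × 0.0254765 = 0.00484053
  P(Z=III)·L_III = 0.34 × 0.00331807 = 0.00112814
Marginal: 0.0433125 + 0.00484053 + 0.00112814 = 0.0492812
So the posterior for Cluster III is 0.00112814 / 0.0492812 ≈ 0.0229.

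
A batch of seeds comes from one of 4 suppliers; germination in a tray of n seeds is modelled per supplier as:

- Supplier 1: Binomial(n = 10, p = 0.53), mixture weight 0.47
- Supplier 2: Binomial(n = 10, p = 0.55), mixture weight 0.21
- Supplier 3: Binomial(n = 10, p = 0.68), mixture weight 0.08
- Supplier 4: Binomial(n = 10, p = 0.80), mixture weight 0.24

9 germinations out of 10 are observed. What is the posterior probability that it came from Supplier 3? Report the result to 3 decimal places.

0.095

P(component k | x) = π_k·f_k(x) / marginal(x), where marginal(x) = Σ_j π_j·f_j(x).
Evaluate each component's likelihood at the observed value:
  L_1 = 0.0155089
  L_2 = 0.0207241
  L_3 = 0.0994787
  L_4 = 0.268435
Multiply by the mixture weights:
  π_1·L_1 = 0.47 × 0.0155089 = 0.00728918
  π_2·L_2 = 0.21 × 0.0207241 = 0.00435207
  π_3·L_3 = 0.08 × 0.0994787 = 0.0079583
  π_4·L_4 = 0.24 × 0.268435 = 0.0644245
Denominator: 0.00728918 + 0.00435207 + 0.0079583 + 0.0644245 = 0.0840241
P(Supplier 3 | data) ≈ 0.095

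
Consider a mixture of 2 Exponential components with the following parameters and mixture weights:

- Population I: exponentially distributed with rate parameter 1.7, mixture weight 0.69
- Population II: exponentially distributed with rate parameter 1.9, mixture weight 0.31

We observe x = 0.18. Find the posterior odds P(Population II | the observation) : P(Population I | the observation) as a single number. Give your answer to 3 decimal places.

0.484

The posterior odds equal the prior odds times the likelihood ratio: (w_i/w_j)·(f_i(x)/f_j(x)).
Evaluate each component's likelihood at the observed value:
  p_I = 1.25186
  p_II = 1.34966
0.418395 / 0.863782 ≈ 0.484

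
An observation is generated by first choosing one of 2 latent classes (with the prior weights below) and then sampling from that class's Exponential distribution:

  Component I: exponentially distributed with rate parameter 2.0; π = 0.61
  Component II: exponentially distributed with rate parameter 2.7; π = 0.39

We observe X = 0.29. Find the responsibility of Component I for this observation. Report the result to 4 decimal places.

Apply Bayes' rule: the posterior for each component is proportional to its prior times its likelihood at x.
Component likelihoods at x = 0.29:
  L_I = 1.1198
  L_II = 1.23399
Weight by the priors:
  π_I·L_I = 0.61 × 1.1198 = 0.683076
  π_II·L_II = 0.39 × 1.23399 = 0.481256
Evidence: 0.683076 + 0.481256 = 1.16433
Responsibility of Component I: 0.683076 / 1.16433 ≈ 0.5867

0.5867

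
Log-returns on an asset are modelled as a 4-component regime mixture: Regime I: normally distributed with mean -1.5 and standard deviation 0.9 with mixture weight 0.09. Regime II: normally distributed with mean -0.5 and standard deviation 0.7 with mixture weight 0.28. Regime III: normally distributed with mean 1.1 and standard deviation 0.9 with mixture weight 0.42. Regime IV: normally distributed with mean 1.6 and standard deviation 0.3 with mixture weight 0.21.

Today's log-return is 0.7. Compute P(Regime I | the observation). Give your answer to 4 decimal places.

Apply Bayes' rule: the posterior for each component is proportional to its prior times its likelihood at x.
Component likelihoods at x = 0.7:
  f_I = 0.0223432
  f_II = 0.131119
  f_III = 0.401582
  f_IV = 0.0147728
Weight by the priors:
  P(Z=I)·f_I = 0.09 × 0.0223432 = 0.00201089
  P(Z=II)·f_II = 0.28 × 0.131119 = 0.0367133
  P(Z=III)·f_III = 0.42 × 0.401582 = 0.168664
  P(Z=IV)·f_IV = 0.21 × 0.0147728 = 0.00310229
Sum: 0.00201089 + 0.0367133 + 0.168664 + 0.00310229 = 0.210491
P(Regime I | x) ≈ 0.0096

0.0096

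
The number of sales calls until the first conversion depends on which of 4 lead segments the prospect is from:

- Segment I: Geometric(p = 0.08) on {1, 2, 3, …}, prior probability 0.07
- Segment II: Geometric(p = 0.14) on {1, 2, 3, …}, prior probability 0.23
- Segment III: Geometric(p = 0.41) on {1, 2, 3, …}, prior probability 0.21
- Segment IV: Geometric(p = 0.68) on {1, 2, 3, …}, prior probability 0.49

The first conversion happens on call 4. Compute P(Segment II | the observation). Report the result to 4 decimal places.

0.3832

P(component k | x) = π_k·f_k(x) / marginal(x), where marginal(x) = Σ_j π_j·f_j(x).
Component likelihoods at x = 4:
  p_I = 0.08·(1−0.08)^3 = 0.08·0.778688 = 0.062295
  p_II = 0.14·(1−0.14)^3 = 0.14·0.636056 = 0.0890478
  p_III = 0.41·(1−0.41)^3 = 0.41·0.205379 = 0.0842054
  p_IV = 0.68·(1−0.68)^3 = 0.68·0.032768 = 0.0222822
Unnormalised posteriors:
  π_I·p_I = 0.07 × 0.062295 = 0.00436065
  π_II·p_II = 0.23 × 0.0890478 = 0.020481
  π_III·p_III = 0.21 × 0.0842054 = 0.0176831
  π_IV·p_IV = 0.49 × 0.0222822 = 0.0109183
Sum: 0.00436065 + 0.020481 + 0.0176831 + 0.0109183 = 0.0534431
So the posterior for Segment II is 0.020481 / 0.0534431 ≈ 0.3832.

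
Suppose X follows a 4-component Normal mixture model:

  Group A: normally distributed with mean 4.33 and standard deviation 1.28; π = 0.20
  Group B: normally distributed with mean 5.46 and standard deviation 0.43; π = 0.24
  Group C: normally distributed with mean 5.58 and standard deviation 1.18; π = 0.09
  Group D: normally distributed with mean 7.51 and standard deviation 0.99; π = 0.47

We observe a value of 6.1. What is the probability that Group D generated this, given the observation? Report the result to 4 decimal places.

0.3544

Apply Bayes' rule: the posterior for each component is proportional to its prior times its likelihood at x.
Component likelihoods at x = 6.1:
  f_A = 0.119806
  f_B = 0.306483
  f_C = 0.306802
  f_D = 0.14615
Multiply by the mixture weights:
  π_A·f_A = 0.20 × 0.119806 = 0.0239611
  π_B·f_B = 0.24 × 0.306483 = 0.0735558
  π_C·f_C = 0.09 × 0.306802 = 0.0276122
  π_D·f_D = 0.47 × 0.14615 = 0.0686905
Evidence: 0.0239611 + 0.0735558 + 0.0276122 + 0.0686905 = 0.19382
So the posterior for Group D is 0.0686905 / 0.19382 ≈ 0.3544.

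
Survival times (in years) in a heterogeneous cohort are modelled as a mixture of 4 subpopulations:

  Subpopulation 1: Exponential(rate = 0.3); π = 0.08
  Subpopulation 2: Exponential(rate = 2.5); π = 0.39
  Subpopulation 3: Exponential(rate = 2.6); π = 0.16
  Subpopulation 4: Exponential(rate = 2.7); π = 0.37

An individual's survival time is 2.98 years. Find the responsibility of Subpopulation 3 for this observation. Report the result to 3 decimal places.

0.016

The responsibility of component k is P(Z=k) f_k(x) divided by Σ_j P(Z=j) f_j(x).
Exponential densities:
  p_1 = 0.122705
  p_2 = 0.0014536
  p_3 = 0.00112217
  p_4 = 0.000865028
Weight by the priors:
  P(Z=1)·p_1 = 0.08 × 0.122705 = 0.00981639
  P(Z=2)·p_2 = 0.39 × 0.0014536 = 0.000566906
  P(Z=3)·p_3 = 0.16 × 0.00112217 = 0.000179548
  P(Z=4)·p_4 = 0.37 × 0.000865028 = 0.000320061
Sum: 0.00981639 + 0.000566906 + 0.000179548 + 0.000320061 = 0.0108829
So the posterior for Subpopulation 3 is 0.000179548 / 0.0108829 ≈ 0.016.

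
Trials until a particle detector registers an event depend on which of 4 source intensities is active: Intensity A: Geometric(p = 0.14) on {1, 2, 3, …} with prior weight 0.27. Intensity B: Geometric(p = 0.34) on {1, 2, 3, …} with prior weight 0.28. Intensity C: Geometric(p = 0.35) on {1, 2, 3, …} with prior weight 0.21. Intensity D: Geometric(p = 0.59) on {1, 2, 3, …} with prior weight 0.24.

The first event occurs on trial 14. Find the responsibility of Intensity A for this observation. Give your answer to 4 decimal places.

Posterior ∝ prior × likelihood, so P(k | x) ∝ π_k f_k(x); normalise over all components.
Geometric probabilities:
  f_A = 0.14·(1−0.14)^13 = 0.14·0.14076 = 0.0197064
  f_B = 0.34·(1−0.34)^13 = 0.34·0.00450891 = 0.00153303
  f_C = 0.35·(1−0.35)^13 = 0.35·0.00369721 = 0.00129402
  f_D = 0.59·(1−0.59)^13 = 0.59·9.25103e-06 = 5.45811e-06
Unnormalised posteriors:
  π_A·f_A = 0.27 × 0.0197064 = 0.00532074
  π_B·f_B = 0.28 × 0.00153303 = 0.000429248
  π_C·f_C = 0.21 × 0.00129402 = 0.000271745
  π_D·f_D = 0.24 × 5.45811e-06 = 1.30995e-06
Evidence: 0.00532074 + 0.000429248 + 0.000271745 + 1.30995e-06 = 0.00602304
P(Intensity A | data) = 0.00532074 / 0.00602304 ≈ 0.8834

0.8834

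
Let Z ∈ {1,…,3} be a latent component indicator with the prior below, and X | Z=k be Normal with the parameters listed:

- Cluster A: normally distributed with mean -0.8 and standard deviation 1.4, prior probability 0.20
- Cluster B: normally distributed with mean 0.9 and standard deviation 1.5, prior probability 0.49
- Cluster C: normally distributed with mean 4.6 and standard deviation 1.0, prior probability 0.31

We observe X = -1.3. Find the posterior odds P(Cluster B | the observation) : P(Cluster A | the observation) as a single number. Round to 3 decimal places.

0.831

Posterior odds = (P(Z=i) f_i(x)) / (P(Z=j) f_j(x)); the normalising sum cancels.
Component likelihoods at x = -1.3:
  p_A = (1/(1.4·√(2π)))·exp(−(-1.3−-0.8)²/(2·1.4²)) = 0.284959·exp(-0.06378) = 0.267353
  p_B = (1/(1.5·√(2π)))·exp(−(-1.3−0.9)²/(2·1.5²)) = 0.265962·exp(-1.07556) = 0.0907217
  p_C = (1/(1.0·√(2π)))·exp(−(-1.3−4.6)²/(2·1.0²)) = 0.398942·exp(-17.40500) = 1.10158e-08
Posterior odds = (P(Z=B)·p_B) / (P(Z=A)·p_A) = (0.49·0.0907217) / (0.20·0.267353) = 0.0444536 / 0.0534706 ≈ 0.831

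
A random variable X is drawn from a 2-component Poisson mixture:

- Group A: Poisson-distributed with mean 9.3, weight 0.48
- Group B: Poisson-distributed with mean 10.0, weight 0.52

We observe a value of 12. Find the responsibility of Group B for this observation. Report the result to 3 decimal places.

The responsibility of component k is π_k f_k(x) divided by Σ_j π_j f_j(x).
Component likelihoods at x = 12:
  p_A = e^(−9.3)·9.3^12/12! = 0.079895
  p_B = e^(−10.0)·10.0^12/12! = 0.0947803
Multiply by the mixture weights:
  π_A·p_A = 0.48 × 0.079895 = 0.0383496
  π_B·p_B = 0.52 × 0.0947803 = 0.0492858
Evidence: 0.0383496 + 0.0492858 = 0.0876354
P(Group B | the observation) ≈ 0.562

0.562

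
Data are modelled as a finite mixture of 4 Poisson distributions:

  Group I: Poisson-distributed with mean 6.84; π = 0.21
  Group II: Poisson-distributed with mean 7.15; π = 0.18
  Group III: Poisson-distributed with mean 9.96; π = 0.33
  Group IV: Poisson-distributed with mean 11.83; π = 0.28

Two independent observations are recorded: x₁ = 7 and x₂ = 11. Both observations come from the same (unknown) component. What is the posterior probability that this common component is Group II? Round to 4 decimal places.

0.1747

P(component k | x) = π_k·f_k(x) / marginal(x), where marginal(x) = Σ_j π_j·f_j(x).
Since both observations come from the same component, the likelihood for component k is f_k(x₁)·f_k(x₂).
  p_I = [e^(−6.84)·6.84^7/7! = 0.148726] × [0.0411043] = 0.00611329
  p_II = [e^(−7.15)·7.15^7/7! = 0.148767] × [0.0490914] = 0.00730317
  p_III = [e^(−9.96)·9.96^7/7! = 0.0911616] × [0.113272] = 0.0103261
  p_IV = [e^(−11.83)·11.83^7/7! = 0.0468553] × [0.11587] = 0.00542915
Prior × likelihood for each component:
  π_I·p_I = 0.21 × 0.00611329 = 0.00128379
  π_II·p_II = 0.18 × 0.00730317 = 0.00131457
  π_III·p_III = 0.33 × 0.0103261 = 0.00340761
  π_IV·p_IV = 0.28 × 0.00542915 = 0.00152016
Sum: 0.00128379 + 0.00131457 + 0.00340761 + 0.00152016 = 0.00752613
Responsibility of Group II: 0.00131457 / 0.00752613 ≈ 0.1747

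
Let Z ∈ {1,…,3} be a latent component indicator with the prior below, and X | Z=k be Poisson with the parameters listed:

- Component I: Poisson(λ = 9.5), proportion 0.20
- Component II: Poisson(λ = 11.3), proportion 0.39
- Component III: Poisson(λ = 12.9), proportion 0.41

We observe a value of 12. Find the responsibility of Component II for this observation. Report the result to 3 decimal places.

0.412

Posterior ∝ prior × likelihood, so P(k | x) ∝ P(Z=k) f_k(x); normalise over all components.
Evaluate each component's likelihood at the observed value:
  p_I = e^(−9.5)·9.5^12/12! = 0.0844401
  p_II = e^(−11.3)·11.3^12/12! = 0.111964
  p_III = e^(−12.9)·12.9^12/12! = 0.110749
Multiply by the mixture weights:
  P(Z=I)·p_I = 0.20 × 0.0844401 = 0.016888
  P(Z=II)·p_II = 0.39 × 0.111964 = 0.0436658
  P(Z=III)·p_III = 0.41 × 0.110749 = 0.0454072
Denominator: 0.016888 + 0.0436658 + 0.0454072 = 0.105961
P(Component II | the observation) ≈ 0.412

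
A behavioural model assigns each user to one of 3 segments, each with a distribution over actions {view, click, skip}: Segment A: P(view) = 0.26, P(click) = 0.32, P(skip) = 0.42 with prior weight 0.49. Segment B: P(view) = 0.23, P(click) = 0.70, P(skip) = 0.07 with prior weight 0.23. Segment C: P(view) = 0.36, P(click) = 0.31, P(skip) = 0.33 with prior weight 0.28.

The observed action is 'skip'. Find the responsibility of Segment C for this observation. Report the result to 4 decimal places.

0.2940

Apply Bayes' rule: the posterior for each component is proportional to its prior times its likelihood at x.
Component likelihoods at x = 'skip':
  f_A = 0.42
  f_B = 0.07
  f_C = 0.33
Unnormalised posteriors:
  w_A·f_A = 0.49 × 0.42 = 0.2058
  w_B·f_B = 0.23 × 0.07 = 0.0161
  w_C·f_C = 0.28 × 0.33 = 0.0924
Normaliser: 0.2058 + 0.0161 + 0.0924 = 0.3143
P(Segment C | x) ≈ 0.2940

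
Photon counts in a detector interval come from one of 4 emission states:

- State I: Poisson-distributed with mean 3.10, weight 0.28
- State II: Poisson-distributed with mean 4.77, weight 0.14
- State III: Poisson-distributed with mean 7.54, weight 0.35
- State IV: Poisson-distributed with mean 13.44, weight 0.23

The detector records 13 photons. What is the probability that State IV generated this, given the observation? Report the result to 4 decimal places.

0.7644

The responsibility of component k is π_k f_k(x) divided by Σ_j π_j f_j(x).
Poisson probabilities:
  f_I = e^(−3.10)·3.10^13/13! = 1.76648e-05
  f_II = e^(−4.77)·4.77^13/13! = 0.000901309
  f_III = e^(−7.54)·7.54^13/13! = 0.0217254
  f_IV = e^(−13.44)·13.44^13/13! = 0.109142
Weight by the priors:
  π_I·f_I = 0.28 × 1.76648e-05 = 4.94614e-06
  π_II·f_II = 0.14 × 0.000901309 = 0.000126183
  π_III·f_III = 0.35 × 0.0217254 = 0.00760387
  π_IV·f_IV = 0.23 × 0.109142 = 0.0251027
Normaliser: 4.94614e-06 + 0.000126183 + 0.00760387 + 0.0251027 = 0.0328377
So the posterior for State IV is 0.0251027 / 0.0328377 ≈ 0.7644.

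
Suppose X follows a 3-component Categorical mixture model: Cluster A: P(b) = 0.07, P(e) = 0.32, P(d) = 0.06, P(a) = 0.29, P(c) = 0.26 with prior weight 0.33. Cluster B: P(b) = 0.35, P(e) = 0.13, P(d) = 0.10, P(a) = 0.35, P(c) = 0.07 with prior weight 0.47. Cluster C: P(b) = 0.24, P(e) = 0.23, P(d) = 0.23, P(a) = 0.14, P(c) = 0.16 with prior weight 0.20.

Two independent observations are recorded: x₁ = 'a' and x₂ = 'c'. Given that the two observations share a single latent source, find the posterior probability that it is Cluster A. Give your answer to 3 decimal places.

0.609

Posterior ∝ prior × likelihood, so P(k | x) ∝ w_k f_k(x); normalise over all components.
Since both observations come from the same component, the likelihood for component k is f_k(x₁)·f_k(x₂).
  L_A = [P(a | comp) = 0.29] × [0.26] = 0.0754
  L_B = [P(a | comp) = 0.35] × [0.07] = 0.0245
  L_C = [P(a | comp) = 0.14] × [0.16] = 0.0224
Unnormalised posteriors:
  w_A·L_A = 0.33 × 0.0754 = 0.024882
  w_B·L_B = 0.47 × 0.0245 = 0.011515
  w_C·L_C = 0.20 × 0.0224 = 0.00448
Normaliser: 0.024882 + 0.011515 + 0.00448 = 0.040877
P(Cluster A | x₁, x₂) ≈ 0.609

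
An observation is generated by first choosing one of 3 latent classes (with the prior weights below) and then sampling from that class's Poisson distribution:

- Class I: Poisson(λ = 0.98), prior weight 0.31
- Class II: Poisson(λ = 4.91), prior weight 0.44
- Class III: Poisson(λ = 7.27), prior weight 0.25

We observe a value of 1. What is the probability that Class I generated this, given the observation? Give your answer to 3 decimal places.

0.869

Posterior ∝ prior × likelihood, so P(k | x) ∝ π_k f_k(x); normalise over all components.
Evaluate each component's likelihood at the observed value:
  f_I = e^(−0.98)·0.98^1/1! = 0.367805
  f_II = e^(−4.91)·4.91^1/1! = 0.0361989
  f_III = e^(−7.27)·7.27^1/1! = 0.00506073
Unnormalised posteriors:
  π_I·f_I = 0.31 × 0.367805 = 0.11402
  π_II·f_II = 0.44 × 0.0361989 = 0.0159275
  π_III·f_III = 0.25 × 0.00506073 = 0.00126518
Denominator: 0.11402 + 0.0159275 + 0.00126518 = 0.131212
P(Class I | 1) = 0.11402 / 0.131212 ≈ 0.869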